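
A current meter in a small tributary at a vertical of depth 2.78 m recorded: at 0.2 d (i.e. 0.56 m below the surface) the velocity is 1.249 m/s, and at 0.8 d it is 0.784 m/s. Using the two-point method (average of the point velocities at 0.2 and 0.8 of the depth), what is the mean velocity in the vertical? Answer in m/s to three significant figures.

1.02 m/s

v̄ = (1.249 + 0.784) / 2 = 1.017 m/s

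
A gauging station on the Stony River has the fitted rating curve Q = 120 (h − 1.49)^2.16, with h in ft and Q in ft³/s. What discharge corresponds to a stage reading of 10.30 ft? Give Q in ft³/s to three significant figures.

13200 ft³/s

Q = 120 × (10.30 − 1.49)^2.16 = 120 × 8.81^2.16 = 13190 ft³/s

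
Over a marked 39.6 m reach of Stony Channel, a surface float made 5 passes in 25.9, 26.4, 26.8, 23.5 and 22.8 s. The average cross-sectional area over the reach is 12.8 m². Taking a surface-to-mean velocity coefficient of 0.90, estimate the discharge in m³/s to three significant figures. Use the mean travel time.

18.2 m³/s

t̄ = (25.9 + 26.4 + 26.8 + 23.5 + 22.8) / 5 = 25.08 s
v_surface = L / t̄ = 39.6 / 25.08 = 1.579 m/s
v_mean = 0.90 × 1.579 = 1.421 m/s
Q = A × v_mean = 12.8 × 1.421 = 18.19 m³/s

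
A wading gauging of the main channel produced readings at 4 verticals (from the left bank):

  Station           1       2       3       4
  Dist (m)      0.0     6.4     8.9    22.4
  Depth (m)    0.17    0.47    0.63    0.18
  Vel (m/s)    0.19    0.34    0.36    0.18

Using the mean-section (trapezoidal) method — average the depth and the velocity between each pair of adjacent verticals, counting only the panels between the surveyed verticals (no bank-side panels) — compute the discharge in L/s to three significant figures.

2500 L/s

Panel 1-2: Δb = 6.4 m, d̄ = (0.17+0.47)/2 = 0.32, v̄ = (0.19+0.34)/2 = 0.265 → q = 6.4×0.32×0.265 = 0.5427 m³/s
Panel 2-3: Δb = 2.5 m, d̄ = (0.47+0.63)/2 = 0.55, v̄ = (0.34+0.36)/2 = 0.35 → q = 2.5×0.55×0.35 = 0.4813 m³/s
Panel 3-4: Δb = 13.5 m, d̄ = (0.63+0.18)/2 = 0.405, v̄ = (0.36+0.18)/2 = 0.27 → q = 13.5×0.405×0.27 = 1.476 m³/s
Q = Σ q = 2.500 m³/s
= 2.500 × 1000 = 2500 L/s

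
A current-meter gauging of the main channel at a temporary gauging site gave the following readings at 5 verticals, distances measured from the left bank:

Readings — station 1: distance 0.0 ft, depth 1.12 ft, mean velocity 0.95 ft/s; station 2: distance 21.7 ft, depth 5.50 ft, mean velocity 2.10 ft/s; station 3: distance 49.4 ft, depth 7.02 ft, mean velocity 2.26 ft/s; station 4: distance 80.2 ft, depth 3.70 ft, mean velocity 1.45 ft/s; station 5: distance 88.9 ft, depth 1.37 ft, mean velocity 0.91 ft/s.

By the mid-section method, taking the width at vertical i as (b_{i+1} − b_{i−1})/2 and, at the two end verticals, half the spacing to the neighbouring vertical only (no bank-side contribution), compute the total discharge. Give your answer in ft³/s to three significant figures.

872 ft³/s

w_1 = (21.7 − 0.0)/2 = 10.85 ft; q_1 = 0.95 × 1.12 × 10.85 = 11.54 ft³/s
w_2 = (49.4 − 0.0)/2 = 24.7 ft; q_2 = 2.10 × 5.50 × 24.7 = 285.3 ft³/s
w_3 = (80.2 − 21.7)/2 = 29.25 ft; q_3 = 2.26 × 7.02 × 29.25 = 464.1 ft³/s
w_4 = (88.9 − 49.4)/2 = 19.75 ft; q_4 = 1.45 × 3.70 × 19.75 = 106.0 ft³/s
w_5 = (88.9 − 80.2)/2 = 4.35 ft; q_5 = 0.91 × 1.37 × 4.35 = 5.423 ft³/s
Q = Σ qᵢ = 872.3 ft³/s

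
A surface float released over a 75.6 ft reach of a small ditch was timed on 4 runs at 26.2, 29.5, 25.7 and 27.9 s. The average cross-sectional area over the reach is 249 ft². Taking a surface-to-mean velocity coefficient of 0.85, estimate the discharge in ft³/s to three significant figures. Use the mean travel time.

586 ft³/s

t̄ = (26.2 + 29.5 + 25.7 + 27.9) / 4 = 27.325 s
v_surface = L / t̄ = 75.6 / 27.325 = 2.767 ft/s
v_mean = 0.85 × 2.767 = 2.352 ft/s
Q = A × v_mean = 249 × 2.352 = 585.6 ft³/s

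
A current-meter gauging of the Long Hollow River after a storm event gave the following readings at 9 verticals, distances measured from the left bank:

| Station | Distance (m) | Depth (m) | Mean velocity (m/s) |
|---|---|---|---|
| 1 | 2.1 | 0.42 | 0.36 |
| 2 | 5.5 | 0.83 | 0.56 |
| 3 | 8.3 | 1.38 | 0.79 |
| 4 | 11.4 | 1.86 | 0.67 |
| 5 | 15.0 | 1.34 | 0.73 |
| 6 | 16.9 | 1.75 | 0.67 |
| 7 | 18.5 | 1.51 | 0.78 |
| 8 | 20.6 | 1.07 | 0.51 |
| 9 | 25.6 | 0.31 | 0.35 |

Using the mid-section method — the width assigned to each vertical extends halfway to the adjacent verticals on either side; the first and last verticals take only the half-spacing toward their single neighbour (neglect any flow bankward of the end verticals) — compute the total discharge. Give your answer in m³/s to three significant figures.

18.2 m³/s

w_1 = (5.5 − 2.1)/2 = 1.7 m; q_1 = 0.36 × 0.42 × 1.7 = 0.2570 m³/s
w_2 = (8.3 − 2.1)/2 = 3.1 m; q_2 = 0.56 × 0.83 × 3.1 = 1.441 m³/s
w_3 = (11.4 − 5.5)/2 = 2.95 m; q_3 = 0.79 × 1.38 × 2.95 = 3.216 m³/s
w_4 = (15.0 − 8.3)/2 = 3.35 m; q_4 = 0.67 × 1.86 × 3.35 = 4.175 m³/s
w_5 = (16.9 − 11.4)/2 = 2.75 m; q_5 = 0.73 × 1.34 × 2.75 = 2.690 m³/s
w_6 = (18.5 − 15.0)/2 = 1.75 m; q_6 = 0.67 × 1.75 × 1.75 = 2.052 m³/s
w_7 = (20.6 − 16.9)/2 = 1.85 m; q_7 = 0.78 × 1.51 × 1.85 = 2.179 m³/s
w_8 = (25.6 − 18.5)/2 = 3.55 m; q_8 = 0.51 × 1.07 × 3.55 = 1.937 m³/s
w_9 = (25.6 − 20.6)/2 = 2.5 m; q_9 = 0.35 × 0.31 × 2.5 = 0.2713 m³/s
Q = Σ qᵢ = 18.22 m³/s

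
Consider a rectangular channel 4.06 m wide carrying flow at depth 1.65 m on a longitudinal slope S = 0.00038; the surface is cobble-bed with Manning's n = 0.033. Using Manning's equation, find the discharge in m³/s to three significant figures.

3.72 m³/s

A = b·y = 4.06 × 1.65 = 6.699 m²
P = b + 2y = 4.06 + 2×1.65 = 7.360 m
R = A/P = 6.699/7.360 = 0.9102 m
Q = (1/n)·A·R^(2/3)·S^(1/2) = (1/0.033) × 6.699 × 0.9102^(2/3) × 0.00038^(1/2) = 3.717 m³/s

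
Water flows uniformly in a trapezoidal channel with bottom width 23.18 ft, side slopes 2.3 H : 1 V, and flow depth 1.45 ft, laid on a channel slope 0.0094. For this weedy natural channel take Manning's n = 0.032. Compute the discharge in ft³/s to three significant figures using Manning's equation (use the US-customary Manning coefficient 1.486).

A = (b + z·y)·y = (23.18 + 2.3×1.45)×1.45 = 38.45 ft²
P = b + 2y√(1+z²) = 23.18 + 2×1.45×√(1+2.3²) = 30.45 ft
R = A/P = 38.45/30.45 = 1.262 ft
Q = (1.486/n)·A·R^(2/3)·S^(1/2) = (1.486/0.032) × 38.45 × 1.262^(2/3) × 0.0094^(1/2) = 202.2 ft³/s

202 ft³/s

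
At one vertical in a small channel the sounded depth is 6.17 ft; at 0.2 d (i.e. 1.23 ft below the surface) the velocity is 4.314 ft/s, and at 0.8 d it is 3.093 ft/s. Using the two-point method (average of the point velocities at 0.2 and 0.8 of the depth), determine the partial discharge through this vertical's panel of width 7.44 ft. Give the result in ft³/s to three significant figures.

170 ft³/s

v̄ = (4.314 + 3.093) / 2 = 3.704 ft/s
q = v̄ × d × w = 3.704 × 6.17 × 7.44 = 170.0 ft³/s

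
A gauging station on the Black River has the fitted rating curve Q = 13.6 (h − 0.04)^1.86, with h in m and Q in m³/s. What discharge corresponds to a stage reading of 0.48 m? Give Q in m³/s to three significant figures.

Q = 13.6 × (0.48 − 0.04)^1.86 = 13.6 × 0.44^1.86 = 2.954 m³/s

2.95 m³/s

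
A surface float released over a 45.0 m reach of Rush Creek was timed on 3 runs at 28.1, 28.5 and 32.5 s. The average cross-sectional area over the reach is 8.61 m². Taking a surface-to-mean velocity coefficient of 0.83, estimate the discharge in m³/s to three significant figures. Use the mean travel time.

10.8 m³/s

t̄ = (28.1 + 28.5 + 32.5) / 3 = 29.7 s
v_surface = L / t̄ = 45.0 / 29.7 = 1.515 m/s
v_mean = 0.83 × 1.515 = 1.258 m/s
Q = A × v_mean = 8.61 × 1.258 = 10.83 m³/s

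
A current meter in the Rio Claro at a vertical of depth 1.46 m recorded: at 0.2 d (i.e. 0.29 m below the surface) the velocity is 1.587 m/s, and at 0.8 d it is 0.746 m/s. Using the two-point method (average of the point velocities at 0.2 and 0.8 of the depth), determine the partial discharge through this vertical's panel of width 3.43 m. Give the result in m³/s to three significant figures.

v̄ = (1.587 + 0.746) / 2 = 1.167 m/s
q = v̄ × d × w = 1.167 × 1.46 × 3.43 = 5.842 m³/s

5.84 m³/s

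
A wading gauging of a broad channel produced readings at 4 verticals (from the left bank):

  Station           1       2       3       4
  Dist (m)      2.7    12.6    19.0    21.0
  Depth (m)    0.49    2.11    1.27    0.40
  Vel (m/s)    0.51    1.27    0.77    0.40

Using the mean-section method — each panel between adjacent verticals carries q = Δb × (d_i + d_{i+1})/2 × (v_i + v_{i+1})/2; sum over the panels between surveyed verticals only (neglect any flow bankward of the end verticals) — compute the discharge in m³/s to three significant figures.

23.5 m³/s

Panel 1-2: Δb = 9.9 m, d̄ = (0.49+2.11)/2 = 1.3, v̄ = (0.51+1.27)/2 = 0.89 → q = 9.9×1.3×0.89 = 11.45 m³/s
Panel 2-3: Δb = 6.4 m, d̄ = (2.11+1.27)/2 = 1.69, v̄ = (1.27+0.77)/2 = 1.02 → q = 6.4×1.69×1.02 = 11.03 m³/s
Panel 3-4: Δb = 2 m, d̄ = (1.27+0.40)/2 = 0.835, v̄ = (0.77+0.40)/2 = 0.585 → q = 2×0.835×0.585 = 0.9770 m³/s
Q = Σ q = 23.46 m³/s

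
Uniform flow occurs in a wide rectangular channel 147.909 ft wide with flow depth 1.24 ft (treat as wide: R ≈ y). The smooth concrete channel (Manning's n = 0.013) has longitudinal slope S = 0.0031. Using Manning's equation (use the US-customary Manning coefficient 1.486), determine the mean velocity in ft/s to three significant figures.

A = b·y = 147.909 × 1.24 = 183.4 ft²
Wide channel: R ≈ y = 1.24 ft
Q = (1.486/n)·A·R^(2/3)·S^(1/2) = (1.486/0.013) × 183.4 × 1.240^(2/3) × 0.0031^(1/2) = 1347 ft³/s
V = Q/A = 1347/183.4 = 7.346 ft/s

7.35 ft/s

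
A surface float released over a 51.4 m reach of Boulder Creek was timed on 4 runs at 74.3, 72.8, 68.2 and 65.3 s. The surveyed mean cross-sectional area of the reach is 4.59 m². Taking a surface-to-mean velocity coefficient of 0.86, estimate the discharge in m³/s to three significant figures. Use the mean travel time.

t̄ = (74.3 + 72.8 + 68.2 + 65.3) / 4 = 70.15 s
v_surface = L / t̄ = 51.4 / 70.15 = 0.7327 m/s
v_mean = 0.86 × 0.7327 = 0.6301 m/s
Q = A × v_mean = 4.59 × 0.6301 = 2.892 m³/s

2.89 m³/s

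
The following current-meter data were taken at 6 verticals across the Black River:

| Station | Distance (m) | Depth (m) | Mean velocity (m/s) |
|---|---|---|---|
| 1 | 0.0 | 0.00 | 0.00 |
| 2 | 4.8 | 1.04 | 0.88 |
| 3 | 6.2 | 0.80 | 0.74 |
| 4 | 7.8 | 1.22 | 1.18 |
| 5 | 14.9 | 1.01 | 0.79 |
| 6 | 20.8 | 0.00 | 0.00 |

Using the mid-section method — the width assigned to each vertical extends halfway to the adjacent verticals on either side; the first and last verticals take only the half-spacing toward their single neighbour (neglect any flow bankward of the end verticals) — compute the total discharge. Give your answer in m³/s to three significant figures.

15.2 m³/s

w_2 = (6.2 − 0.0)/2 = 3.1 m; q_2 = 0.88 × 1.04 × 3.1 = 2.837 m³/s
w_3 = (7.8 − 4.8)/2 = 1.5 m; q_3 = 0.74 × 0.80 × 1.5 = 0.8880 m³/s
w_4 = (14.9 − 6.2)/2 = 4.35 m; q_4 = 1.18 × 1.22 × 4.35 = 6.262 m³/s
w_5 = (20.8 − 7.8)/2 = 6.5 m; q_5 = 0.79 × 1.01 × 6.5 = 5.186 m³/s
Stations 1, 6 contribute zero (depth or velocity is 0).
Q = Σ qᵢ = 15.17 m³/s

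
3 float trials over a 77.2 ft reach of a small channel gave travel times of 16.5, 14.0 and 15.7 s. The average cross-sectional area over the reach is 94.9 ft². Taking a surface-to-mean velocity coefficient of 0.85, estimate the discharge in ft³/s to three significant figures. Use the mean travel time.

404 ft³/s

t̄ = (16.5 + 14.0 + 15.7) / 3 = 15.4 s
v_surface = L / t̄ = 77.2 / 15.4 = 5.013 ft/s
v_mean = 0.85 × 5.013 = 4.261 ft/s
Q = A × v_mean = 94.9 × 4.261 = 404.4 ft³/s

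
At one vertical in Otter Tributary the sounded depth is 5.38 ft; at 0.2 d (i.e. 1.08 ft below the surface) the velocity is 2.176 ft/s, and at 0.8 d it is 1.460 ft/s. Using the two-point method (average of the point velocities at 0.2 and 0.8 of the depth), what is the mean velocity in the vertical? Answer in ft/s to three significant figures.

v̄ = (2.176 + 1.460) / 2 = 1.818 ft/s

1.82 ft/s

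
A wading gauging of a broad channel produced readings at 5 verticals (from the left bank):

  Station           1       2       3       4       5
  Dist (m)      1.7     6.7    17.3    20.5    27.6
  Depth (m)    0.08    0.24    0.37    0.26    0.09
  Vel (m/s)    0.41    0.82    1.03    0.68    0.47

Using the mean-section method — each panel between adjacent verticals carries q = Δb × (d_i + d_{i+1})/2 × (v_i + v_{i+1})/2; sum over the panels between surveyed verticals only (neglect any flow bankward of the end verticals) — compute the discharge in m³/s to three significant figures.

5.06 m³/s

Panel 1-2: Δb = 5 m, d̄ = (0.08+0.24)/2 = 0.16, v̄ = (0.41+0.82)/2 = 0.615 → q = 5×0.16×0.615 = 0.4920 m³/s
Panel 2-3: Δb = 10.6 m, d̄ = (0.24+0.37)/2 = 0.305, v̄ = (0.82+1.03)/2 = 0.925 → q = 10.6×0.305×0.925 = 2.991 m³/s
Panel 3-4: Δb = 3.2 m, d̄ = (0.37+0.26)/2 = 0.315, v̄ = (1.03+0.68)/2 = 0.855 → q = 3.2×0.315×0.855 = 0.8618 m³/s
Panel 4-5: Δb = 7.1 m, d̄ = (0.26+0.09)/2 = 0.175, v̄ = (0.68+0.47)/2 = 0.575 → q = 7.1×0.175×0.575 = 0.7144 m³/s
Q = Σ q = 5.059 m³/s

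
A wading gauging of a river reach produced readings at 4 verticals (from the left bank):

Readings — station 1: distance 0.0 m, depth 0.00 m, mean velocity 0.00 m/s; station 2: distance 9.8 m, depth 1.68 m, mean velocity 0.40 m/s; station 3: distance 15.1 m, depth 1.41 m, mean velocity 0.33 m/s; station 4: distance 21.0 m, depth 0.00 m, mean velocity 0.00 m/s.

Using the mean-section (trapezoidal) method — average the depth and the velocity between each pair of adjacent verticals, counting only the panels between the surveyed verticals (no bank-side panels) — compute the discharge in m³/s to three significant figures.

Panel 1-2: Δb = 9.8 m, d̄ = (0.00+1.68)/2 = 0.84, v̄ = (0.00+0.40)/2 = 0.2 → q = 9.8×0.84×0.2 = 1.646 m³/s
Panel 2-3: Δb = 5.3 m, d̄ = (1.68+1.41)/2 = 1.545, v̄ = (0.40+0.33)/2 = 0.365 → q = 5.3×1.545×0.365 = 2.989 m³/s
Panel 3-4: Δb = 5.9 m, d̄ = (1.41+0.00)/2 = 0.705, v̄ = (0.33+0.00)/2 = 0.165 → q = 5.9×0.705×0.165 = 0.6863 m³/s
Q = Σ q = 5.322 m³/s

5.32 m³/s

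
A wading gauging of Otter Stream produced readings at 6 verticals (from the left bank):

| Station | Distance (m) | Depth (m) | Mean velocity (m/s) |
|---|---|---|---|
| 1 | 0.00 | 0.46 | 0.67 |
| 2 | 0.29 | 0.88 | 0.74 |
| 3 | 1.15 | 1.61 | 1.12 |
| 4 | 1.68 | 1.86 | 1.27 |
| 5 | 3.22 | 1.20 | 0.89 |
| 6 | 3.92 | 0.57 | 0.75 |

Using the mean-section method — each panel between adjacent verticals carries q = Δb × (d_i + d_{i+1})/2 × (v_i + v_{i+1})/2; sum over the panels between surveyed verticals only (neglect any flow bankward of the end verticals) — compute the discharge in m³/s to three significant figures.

Panel 1-2: Δb = 0.29 m, d̄ = (0.46+0.88)/2 = 0.67, v̄ = (0.67+0.74)/2 = 0.705 → q = 0.29×0.67×0.705 = 0.1370 m³/s
Panel 2-3: Δb = 0.86 m, d̄ = (0.88+1.61)/2 = 1.245, v̄ = (0.74+1.12)/2 = 0.93 → q = 0.86×1.245×0.93 = 0.9958 m³/s
Panel 3-4: Δb = 0.53 m, d̄ = (1.61+1.86)/2 = 1.735, v̄ = (1.12+1.27)/2 = 1.195 → q = 0.53×1.735×1.195 = 1.099 m³/s
Panel 4-5: Δb = 1.54 m, d̄ = (1.86+1.20)/2 = 1.53, v̄ = (1.27+0.89)/2 = 1.08 → q = 1.54×1.53×1.08 = 2.545 m³/s
Panel 5-6: Δb = 0.7 m, d̄ = (1.20+0.57)/2 = 0.885, v̄ = (0.89+0.75)/2 = 0.82 → q = 0.7×0.885×0.82 = 0.5080 m³/s
Q = Σ q = 5.284 m³/s

5.28 m³/s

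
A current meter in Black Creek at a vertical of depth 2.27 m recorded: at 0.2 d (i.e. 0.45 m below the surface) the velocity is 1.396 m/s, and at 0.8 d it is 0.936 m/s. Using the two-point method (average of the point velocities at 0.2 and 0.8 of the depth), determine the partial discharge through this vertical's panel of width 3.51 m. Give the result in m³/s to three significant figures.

9.29 m³/s

v̄ = (1.396 + 0.936) / 2 = 1.166 m/s
q = v̄ × d × w = 1.166 × 2.27 × 3.51 = 9.290 m³/s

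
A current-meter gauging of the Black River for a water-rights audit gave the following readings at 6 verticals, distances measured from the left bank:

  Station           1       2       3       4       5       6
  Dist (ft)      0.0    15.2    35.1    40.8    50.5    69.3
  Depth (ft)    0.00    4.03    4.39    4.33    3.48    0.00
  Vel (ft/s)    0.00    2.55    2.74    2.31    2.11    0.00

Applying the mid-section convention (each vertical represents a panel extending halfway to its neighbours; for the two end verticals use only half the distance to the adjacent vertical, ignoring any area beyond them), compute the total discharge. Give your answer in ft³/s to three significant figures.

w_2 = (35.1 − 0.0)/2 = 17.55 ft; q_2 = 2.55 × 4.03 × 17.55 = 180.4 ft³/s
w_3 = (40.8 − 15.2)/2 = 12.8 ft; q_3 = 2.74 × 4.39 × 12.8 = 154.0 ft³/s
w_4 = (50.5 − 35.1)/2 = 7.7 ft; q_4 = 2.31 × 4.33 × 7.7 = 77.02 ft³/s
w_5 = (69.3 − 40.8)/2 = 14.25 ft; q_5 = 2.11 × 3.48 × 14.25 = 104.6 ft³/s
Stations 1, 6 contribute zero (depth or velocity is 0).
Q = Σ qᵢ = 516.0 ft³/s

516 ft³/s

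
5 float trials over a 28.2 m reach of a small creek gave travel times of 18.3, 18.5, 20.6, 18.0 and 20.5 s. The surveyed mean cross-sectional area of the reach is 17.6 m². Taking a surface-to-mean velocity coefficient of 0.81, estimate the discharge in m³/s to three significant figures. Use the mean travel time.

t̄ = (18.3 + 18.5 + 20.6 + 18.0 + 20.5) / 5 = 19.18 s
v_surface = L / t̄ = 28.2 / 19.18 = 1.470 m/s
v_mean = 0.81 × 1.470 = 1.191 m/s
Q = A × v_mean = 17.6 × 1.191 = 20.96 m³/s

21.0 m³/s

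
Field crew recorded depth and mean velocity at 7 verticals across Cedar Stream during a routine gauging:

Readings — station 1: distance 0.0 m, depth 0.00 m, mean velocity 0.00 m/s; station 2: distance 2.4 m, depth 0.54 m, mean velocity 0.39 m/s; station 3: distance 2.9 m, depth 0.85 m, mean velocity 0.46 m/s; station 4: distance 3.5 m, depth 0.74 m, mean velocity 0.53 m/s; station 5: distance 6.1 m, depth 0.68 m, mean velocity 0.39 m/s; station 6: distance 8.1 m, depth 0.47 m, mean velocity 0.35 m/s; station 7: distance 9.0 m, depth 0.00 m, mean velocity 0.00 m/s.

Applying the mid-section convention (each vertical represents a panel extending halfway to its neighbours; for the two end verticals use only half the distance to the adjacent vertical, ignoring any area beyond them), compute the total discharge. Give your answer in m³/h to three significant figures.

7190 m³/h

w_2 = (2.9 − 0.0)/2 = 1.45 m; q_2 = 0.39 × 0.54 × 1.45 = 0.3054 m³/s
w_3 = (3.5 − 2.4)/2 = 0.55 m; q_3 = 0.46 × 0.85 × 0.55 = 0.2151 m³/s
w_4 = (6.1 − 2.9)/2 = 1.6 m; q_4 = 0.53 × 0.74 × 1.6 = 0.6275 m³/s
w_5 = (8.1 − 3.5)/2 = 2.3 m; q_5 = 0.39 × 0.68 × 2.3 = 0.6100 m³/s
w_6 = (9.0 − 6.1)/2 = 1.45 m; q_6 = 0.35 × 0.47 × 1.45 = 0.2385 m³/s
Stations 1, 7 contribute zero (depth or velocity is 0).
Q = Σ qᵢ = 1.996 m³/s
= 1.996 × 3600 = 7187 m³/h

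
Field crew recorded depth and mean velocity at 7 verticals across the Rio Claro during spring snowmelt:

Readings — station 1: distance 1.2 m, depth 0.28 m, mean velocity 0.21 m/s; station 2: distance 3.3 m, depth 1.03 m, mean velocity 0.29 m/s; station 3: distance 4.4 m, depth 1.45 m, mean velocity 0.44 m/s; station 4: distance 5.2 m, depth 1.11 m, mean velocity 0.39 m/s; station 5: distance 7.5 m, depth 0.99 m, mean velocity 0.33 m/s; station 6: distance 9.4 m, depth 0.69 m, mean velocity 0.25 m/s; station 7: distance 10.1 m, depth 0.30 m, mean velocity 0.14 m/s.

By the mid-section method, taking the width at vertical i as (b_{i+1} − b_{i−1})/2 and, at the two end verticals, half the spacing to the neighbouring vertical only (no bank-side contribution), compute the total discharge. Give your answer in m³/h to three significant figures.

9870 m³/h

w_1 = (3.3 − 1.2)/2 = 1.05 m; q_1 = 0.21 × 0.28 × 1.05 = 0.06174 m³/s
w_2 = (4.4 − 1.2)/2 = 1.6 m; q_2 = 0.29 × 1.03 × 1.6 = 0.4779 m³/s
w_3 = (5.2 − 3.3)/2 = 0.95 m; q_3 = 0.44 × 1.45 × 0.95 = 0.6061 m³/s
w_4 = (7.5 − 4.4)/2 = 1.55 m; q_4 = 0.39 × 1.11 × 1.55 = 0.6710 m³/s
w_5 = (9.4 − 5.2)/2 = 2.1 m; q_5 = 0.33 × 0.99 × 2.1 = 0.6861 m³/s
w_6 = (10.1 − 7.5)/2 = 1.3 m; q_6 = 0.25 × 0.69 × 1.3 = 0.2243 m³/s
w_7 = (10.1 − 9.4)/2 = 0.35 m; q_7 = 0.14 × 0.30 × 0.35 = 0.01470 m³/s
Q = Σ qᵢ = 2.742 m³/s
= 2.742 × 3600 = 9870 m³/h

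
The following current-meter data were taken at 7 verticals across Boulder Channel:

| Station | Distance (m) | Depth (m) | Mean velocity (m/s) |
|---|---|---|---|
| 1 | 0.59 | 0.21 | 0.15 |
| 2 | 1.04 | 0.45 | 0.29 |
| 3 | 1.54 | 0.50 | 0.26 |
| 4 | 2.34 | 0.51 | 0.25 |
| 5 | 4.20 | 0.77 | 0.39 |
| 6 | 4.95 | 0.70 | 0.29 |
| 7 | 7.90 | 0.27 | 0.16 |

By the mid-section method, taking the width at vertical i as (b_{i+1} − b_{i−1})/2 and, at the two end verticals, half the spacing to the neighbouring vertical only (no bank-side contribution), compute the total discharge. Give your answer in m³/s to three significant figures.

w_1 = (1.04 − 0.59)/2 = 0.225 m; q_1 = 0.15 × 0.21 × 0.225 = 0.007088 m³/s
w_2 = (1.54 − 0.59)/2 = 0.475 m; q_2 = 0.29 × 0.45 × 0.475 = 0.06199 m³/s
w_3 = (2.34 − 1.04)/2 = 0.65 m; q_3 = 0.26 × 0.50 × 0.65 = 0.08450 m³/s
w_4 = (4.20 − 1.54)/2 = 1.33 m; q_4 = 0.25 × 0.51 × 1.33 = 0.1696 m³/s
w_5 = (4.95 − 2.34)/2 = 1.305 m; q_5 = 0.39 × 0.77 × 1.305 = 0.3919 m³/s
w_6 = (7.90 − 4.20)/2 = 1.85 m; q_6 = 0.29 × 0.70 × 1.85 = 0.3756 m³/s
w_7 = (7.90 − 4.95)/2 = 1.475 m; q_7 = 0.16 × 0.27 × 1.475 = 0.06372 m³/s
Q = Σ qᵢ = 1.154 m³/s

1.15 m³/s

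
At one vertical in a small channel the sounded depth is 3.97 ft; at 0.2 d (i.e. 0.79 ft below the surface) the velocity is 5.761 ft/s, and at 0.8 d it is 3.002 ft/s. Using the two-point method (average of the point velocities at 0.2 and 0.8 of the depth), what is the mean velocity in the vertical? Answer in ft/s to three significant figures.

v̄ = (5.761 + 3.002) / 2 = 4.382 ft/s

4.38 ft/s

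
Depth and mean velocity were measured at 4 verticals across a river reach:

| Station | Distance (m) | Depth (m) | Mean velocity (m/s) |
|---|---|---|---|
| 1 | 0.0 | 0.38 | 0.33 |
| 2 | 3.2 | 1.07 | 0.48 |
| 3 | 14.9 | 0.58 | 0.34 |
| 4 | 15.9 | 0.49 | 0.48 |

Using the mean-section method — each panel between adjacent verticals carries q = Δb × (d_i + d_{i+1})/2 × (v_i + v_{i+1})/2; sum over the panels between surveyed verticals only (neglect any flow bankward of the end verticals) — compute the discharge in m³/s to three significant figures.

Panel 1-2: Δb = 3.2 m, d̄ = (0.38+1.07)/2 = 0.725, v̄ = (0.33+0.48)/2 = 0.405 → q = 3.2×0.725×0.405 = 0.9396 m³/s
Panel 2-3: Δb = 11.7 m, d̄ = (1.07+0.58)/2 = 0.825, v̄ = (0.48+0.34)/2 = 0.41 → q = 11.7×0.825×0.41 = 3.958 m³/s
Panel 3-4: Δb = 1 m, d̄ = (0.58+0.49)/2 = 0.535, v̄ = (0.34+0.48)/2 = 0.41 → q = 1×0.535×0.41 = 0.2194 m³/s
Q = Σ q = 5.116 m³/s

5.12 m³/s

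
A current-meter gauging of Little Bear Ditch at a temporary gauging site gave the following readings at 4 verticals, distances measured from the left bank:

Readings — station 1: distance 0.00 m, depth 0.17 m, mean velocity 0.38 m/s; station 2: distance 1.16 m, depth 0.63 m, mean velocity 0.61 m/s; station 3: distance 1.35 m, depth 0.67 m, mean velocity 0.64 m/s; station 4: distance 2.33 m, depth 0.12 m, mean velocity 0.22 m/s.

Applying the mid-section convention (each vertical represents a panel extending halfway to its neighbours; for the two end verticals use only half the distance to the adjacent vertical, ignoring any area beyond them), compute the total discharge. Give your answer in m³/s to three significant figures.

0.561 m³/s

w_1 = (1.16 − 0.00)/2 = 0.58 m; q_1 = 0.38 × 0.17 × 0.58 = 0.03747 m³/s
w_2 = (1.35 − 0.00)/2 = 0.675 m; q_2 = 0.61 × 0.63 × 0.675 = 0.2594 m³/s
w_3 = (2.33 − 1.16)/2 = 0.585 m; q_3 = 0.64 × 0.67 × 0.585 = 0.2508 m³/s
w_4 = (2.33 − 1.35)/2 = 0.49 m; q_4 = 0.22 × 0.12 × 0.49 = 0.01294 m³/s
Q = Σ qᵢ = 0.5607 m³/s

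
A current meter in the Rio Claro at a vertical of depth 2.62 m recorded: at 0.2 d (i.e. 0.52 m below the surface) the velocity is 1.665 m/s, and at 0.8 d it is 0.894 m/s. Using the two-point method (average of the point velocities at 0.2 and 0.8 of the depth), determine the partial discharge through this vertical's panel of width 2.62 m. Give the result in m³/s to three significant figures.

v̄ = (1.665 + 0.894) / 2 = 1.280 m/s
q = v̄ × d × w = 1.280 × 2.62 × 2.62 = 8.783 m³/s

8.78 m³/s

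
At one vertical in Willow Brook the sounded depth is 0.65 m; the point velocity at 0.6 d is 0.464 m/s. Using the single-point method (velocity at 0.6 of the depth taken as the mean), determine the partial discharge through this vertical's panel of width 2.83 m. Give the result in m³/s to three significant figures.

0.854 m³/s

v̄ = v₀.₆ = 0.464 m/s
q = v̄ × d × w = 0.4640 × 0.65 × 2.83 = 0.8535 m³/s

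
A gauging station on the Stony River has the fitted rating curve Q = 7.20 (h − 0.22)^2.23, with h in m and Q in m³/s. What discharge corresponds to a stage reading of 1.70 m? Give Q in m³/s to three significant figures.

Q = 7.20 × (1.70 − 0.22)^2.23 = 7.20 × 1.48^2.23 = 17.26 m³/s

17.3 m³/s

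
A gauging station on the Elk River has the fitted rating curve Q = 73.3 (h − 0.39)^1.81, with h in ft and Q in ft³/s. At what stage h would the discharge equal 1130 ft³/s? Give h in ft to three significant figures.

4.92 ft

h − h₀ = (Q/C)^(1/b) = (1130/73.3)^(1/1.81) = 4.533 ft
h = 0.39 + 4.533 = 4.923 ft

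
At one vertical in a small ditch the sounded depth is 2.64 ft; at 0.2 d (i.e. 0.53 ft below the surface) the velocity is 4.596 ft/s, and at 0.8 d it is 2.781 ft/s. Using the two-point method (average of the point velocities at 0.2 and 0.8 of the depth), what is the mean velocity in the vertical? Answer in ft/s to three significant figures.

3.69 ft/s

v̄ = (4.596 + 2.781) / 2 = 3.689 ft/s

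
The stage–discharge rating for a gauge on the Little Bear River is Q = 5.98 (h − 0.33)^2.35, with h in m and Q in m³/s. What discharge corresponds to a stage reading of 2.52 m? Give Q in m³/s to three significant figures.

Q = 5.98 × (2.52 − 0.33)^2.35 = 5.98 × 2.19^2.35 = 37.74 m³/s

37.7 m³/s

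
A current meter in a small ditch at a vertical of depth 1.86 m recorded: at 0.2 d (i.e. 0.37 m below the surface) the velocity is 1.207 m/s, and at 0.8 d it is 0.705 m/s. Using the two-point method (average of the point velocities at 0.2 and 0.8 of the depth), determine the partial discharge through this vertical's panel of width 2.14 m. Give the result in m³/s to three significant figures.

v̄ = (1.207 + 0.705) / 2 = 0.9560 m/s
q = v̄ × d × w = 0.9560 × 1.86 × 2.14 = 3.805 m³/s

3.81 m³/s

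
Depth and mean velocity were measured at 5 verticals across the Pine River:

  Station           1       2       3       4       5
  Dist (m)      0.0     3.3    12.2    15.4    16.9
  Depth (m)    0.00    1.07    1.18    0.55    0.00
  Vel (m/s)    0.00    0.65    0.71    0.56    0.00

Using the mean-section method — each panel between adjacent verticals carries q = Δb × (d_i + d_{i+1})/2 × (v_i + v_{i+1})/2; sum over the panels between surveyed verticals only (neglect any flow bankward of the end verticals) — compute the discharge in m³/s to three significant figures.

9.26 m³/s

Panel 1-2: Δb = 3.3 m, d̄ = (0.00+1.07)/2 = 0.535, v̄ = (0.00+0.65)/2 = 0.325 → q = 3.3×0.535×0.325 = 0.5738 m³/s
Panel 2-3: Δb = 8.9 m, d̄ = (1.07+1.18)/2 = 1.125, v̄ = (0.65+0.71)/2 = 0.68 → q = 8.9×1.125×0.68 = 6.809 m³/s
Panel 3-4: Δb = 3.2 m, d̄ = (1.18+0.55)/2 = 0.865, v̄ = (0.71+0.56)/2 = 0.635 → q = 3.2×0.865×0.635 = 1.758 m³/s
Panel 4-5: Δb = 1.5 m, d̄ = (0.55+0.00)/2 = 0.275, v̄ = (0.56+0.00)/2 = 0.28 → q = 1.5×0.275×0.28 = 0.1155 m³/s
Q = Σ q = 9.255 m³/s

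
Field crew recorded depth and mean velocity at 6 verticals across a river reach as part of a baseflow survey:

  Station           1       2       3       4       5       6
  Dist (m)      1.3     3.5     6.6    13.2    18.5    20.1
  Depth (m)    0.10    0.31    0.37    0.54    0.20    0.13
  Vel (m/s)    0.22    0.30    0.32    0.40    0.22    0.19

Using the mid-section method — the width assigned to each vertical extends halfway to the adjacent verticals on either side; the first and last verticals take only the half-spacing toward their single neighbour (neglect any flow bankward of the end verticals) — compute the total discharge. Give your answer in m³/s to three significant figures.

2.30 m³/s

w_1 = (3.5 − 1.3)/2 = 1.1 m; q_1 = 0.22 × 0.10 × 1.1 = 0.02420 m³/s
w_2 = (6.6 − 1.3)/2 = 2.65 m; q_2 = 0.30 × 0.31 × 2.65 = 0.2465 m³/s
w_3 = (13.2 − 3.5)/2 = 4.85 m; q_3 = 0.32 × 0.37 × 4.85 = 0.5742 m³/s
w_4 = (18.5 − 6.6)/2 = 5.95 m; q_4 = 0.40 × 0.54 × 5.95 = 1.285 m³/s
w_5 = (20.1 − 13.2)/2 = 3.45 m; q_5 = 0.22 × 0.20 × 3.45 = 0.1518 m³/s
w_6 = (20.1 − 18.5)/2 = 0.8 m; q_6 = 0.19 × 0.13 × 0.8 = 0.01976 m³/s
Q = Σ qᵢ = 2.302 m³/s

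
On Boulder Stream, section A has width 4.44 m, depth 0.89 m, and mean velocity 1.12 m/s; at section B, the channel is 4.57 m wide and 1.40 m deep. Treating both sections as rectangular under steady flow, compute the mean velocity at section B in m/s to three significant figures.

0.692 m/s

Q = A₁V₁ = (4.44×0.89) × 1.12 = 4.426 m³/s
A₂ = 4.57 × 1.40 = 6.398 m²
V₂ = Q/A₂ = 4.426/6.398 = 0.6917 m/s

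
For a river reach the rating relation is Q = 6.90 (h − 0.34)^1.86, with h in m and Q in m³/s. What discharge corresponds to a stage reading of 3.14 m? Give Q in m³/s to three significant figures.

Q = 6.90 × (3.14 − 0.34)^1.86 = 6.90 × 2.8^1.86 = 46.83 m³/s

46.8 m³/s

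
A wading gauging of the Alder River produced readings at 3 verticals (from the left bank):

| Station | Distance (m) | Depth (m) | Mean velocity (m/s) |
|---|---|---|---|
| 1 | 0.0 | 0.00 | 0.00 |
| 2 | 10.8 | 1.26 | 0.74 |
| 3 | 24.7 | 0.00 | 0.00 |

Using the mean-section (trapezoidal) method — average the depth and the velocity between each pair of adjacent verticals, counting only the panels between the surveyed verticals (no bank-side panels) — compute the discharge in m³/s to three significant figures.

Panel 1-2: Δb = 10.8 m, d̄ = (0.00+1.26)/2 = 0.63, v̄ = (0.00+0.74)/2 = 0.37 → q = 10.8×0.63×0.37 = 2.517 m³/s
Panel 2-3: Δb = 13.9 m, d̄ = (1.26+0.00)/2 = 0.63, v̄ = (0.74+0.00)/2 = 0.37 → q = 13.9×0.63×0.37 = 3.240 m³/s
Q = Σ q = 5.758 m³/s

5.76 m³/s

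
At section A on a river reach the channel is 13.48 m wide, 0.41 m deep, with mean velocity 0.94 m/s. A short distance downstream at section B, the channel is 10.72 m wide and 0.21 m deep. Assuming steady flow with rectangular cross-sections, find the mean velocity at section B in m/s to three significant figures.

Q = A₁V₁ = (13.48×0.41) × 0.94 = 5.195 m³/s
A₂ = 10.72 × 0.21 = 2.251 m²
V₂ = Q/A₂ = 5.195/2.251 = 2.308 m/s

2.31 m/s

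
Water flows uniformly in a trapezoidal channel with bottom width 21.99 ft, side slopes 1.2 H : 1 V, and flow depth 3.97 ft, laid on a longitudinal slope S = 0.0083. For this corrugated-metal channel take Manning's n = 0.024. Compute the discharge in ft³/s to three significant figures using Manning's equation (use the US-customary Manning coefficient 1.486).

A = (b + z·y)·y = (21.99 + 1.2×3.97)×3.97 = 106.2 ft²
P = b + 2y√(1+z²) = 21.99 + 2×3.97×√(1+1.2²) = 34.39 ft
R = A/P = 106.2/34.39 = 3.088 ft
Q = (1.486/n)·A·R^(2/3)·S^(1/2) = (1.486/0.024) × 106.2 × 3.088^(2/3) × 0.0083^(1/2) = 1271 ft³/s

1270 ft³/s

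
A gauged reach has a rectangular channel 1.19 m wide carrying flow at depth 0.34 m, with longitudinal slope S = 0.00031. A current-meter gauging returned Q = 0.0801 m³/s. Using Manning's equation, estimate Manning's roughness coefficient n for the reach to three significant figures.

0.0321

A = b·y = 1.19 × 0.34 = 0.4046 m²
P = b + 2y = 1.19 + 2×0.34 = 1.870 m
R = A/P = 0.4046/1.870 = 0.2164 m
n = (1/Q)·A·R^(2/3)·S^(1/2) = (1/0.0801) × 0.4046 × 0.3604 × 0.01761 = 0.03205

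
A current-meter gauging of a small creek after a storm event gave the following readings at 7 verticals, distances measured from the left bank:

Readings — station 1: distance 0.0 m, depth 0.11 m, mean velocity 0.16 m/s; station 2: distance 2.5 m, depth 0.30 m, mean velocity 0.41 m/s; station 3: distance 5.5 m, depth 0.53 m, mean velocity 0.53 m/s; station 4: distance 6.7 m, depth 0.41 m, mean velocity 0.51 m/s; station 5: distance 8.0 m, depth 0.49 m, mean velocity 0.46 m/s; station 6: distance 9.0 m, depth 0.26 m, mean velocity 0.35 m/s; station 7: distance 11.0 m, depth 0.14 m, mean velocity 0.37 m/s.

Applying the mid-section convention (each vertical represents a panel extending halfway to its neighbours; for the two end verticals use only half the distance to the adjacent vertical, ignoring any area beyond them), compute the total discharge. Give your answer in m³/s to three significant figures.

1.66 m³/s

w_1 = (2.5 − 0.0)/2 = 1.25 m; q_1 = 0.16 × 0.11 × 1.25 = 0.02200 m³/s
w_2 = (5.5 − 0.0)/2 = 2.75 m; q_2 = 0.41 × 0.30 × 2.75 = 0.3383 m³/s
w_3 = (6.7 − 2.5)/2 = 2.1 m; q_3 = 0.53 × 0.53 × 2.1 = 0.5899 m³/s
w_4 = (8.0 − 5.5)/2 = 1.25 m; q_4 = 0.51 × 0.41 × 1.25 = 0.2614 m³/s
w_5 = (9.0 − 6.7)/2 = 1.15 m; q_5 = 0.46 × 0.49 × 1.15 = 0.2592 m³/s
w_6 = (11.0 − 8.0)/2 = 1.5 m; q_6 = 0.35 × 0.26 × 1.5 = 0.1365 m³/s
w_7 = (11.0 − 9.0)/2 = 1 m; q_7 = 0.37 × 0.14 × 1 = 0.05180 m³/s
Q = Σ qᵢ = 1.659 m³/s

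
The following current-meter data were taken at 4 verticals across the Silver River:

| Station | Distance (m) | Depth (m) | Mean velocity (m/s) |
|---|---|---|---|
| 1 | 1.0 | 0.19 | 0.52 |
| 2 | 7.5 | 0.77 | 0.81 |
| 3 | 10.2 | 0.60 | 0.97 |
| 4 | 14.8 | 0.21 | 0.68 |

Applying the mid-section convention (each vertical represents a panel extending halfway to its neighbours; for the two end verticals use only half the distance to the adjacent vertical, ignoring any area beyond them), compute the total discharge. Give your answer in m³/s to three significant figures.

5.64 m³/s

w_1 = (7.5 − 1.0)/2 = 3.25 m; q_1 = 0.52 × 0.19 × 3.25 = 0.3211 m³/s
w_2 = (10.2 − 1.0)/2 = 4.6 m; q_2 = 0.81 × 0.77 × 4.6 = 2.869 m³/s
w_3 = (14.8 − 7.5)/2 = 3.65 m; q_3 = 0.97 × 0.60 × 3.65 = 2.124 m³/s
w_4 = (14.8 − 10.2)/2 = 2.3 m; q_4 = 0.68 × 0.21 × 2.3 = 0.3284 m³/s
Q = Σ qᵢ = 5.643 m³/s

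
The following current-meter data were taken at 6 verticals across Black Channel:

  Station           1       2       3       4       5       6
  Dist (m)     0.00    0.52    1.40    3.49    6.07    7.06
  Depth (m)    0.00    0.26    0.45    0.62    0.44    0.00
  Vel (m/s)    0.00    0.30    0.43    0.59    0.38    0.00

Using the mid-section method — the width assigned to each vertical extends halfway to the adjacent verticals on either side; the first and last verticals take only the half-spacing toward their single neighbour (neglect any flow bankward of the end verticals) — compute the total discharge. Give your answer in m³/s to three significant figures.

1.49 m³/s

w_2 = (1.40 − 0.00)/2 = 0.7 m; q_2 = 0.30 × 0.26 × 0.7 = 0.05460 m³/s
w_3 = (3.49 − 0.52)/2 = 1.485 m; q_3 = 0.43 × 0.45 × 1.485 = 0.2873 m³/s
w_4 = (6.07 − 1.40)/2 = 2.335 m; q_4 = 0.59 × 0.62 × 2.335 = 0.8541 m³/s
w_5 = (7.06 − 3.49)/2 = 1.785 m; q_5 = 0.38 × 0.44 × 1.785 = 0.2985 m³/s
Stations 1, 6 contribute zero (depth or velocity is 0).
Q = Σ qᵢ = 1.495 m³/s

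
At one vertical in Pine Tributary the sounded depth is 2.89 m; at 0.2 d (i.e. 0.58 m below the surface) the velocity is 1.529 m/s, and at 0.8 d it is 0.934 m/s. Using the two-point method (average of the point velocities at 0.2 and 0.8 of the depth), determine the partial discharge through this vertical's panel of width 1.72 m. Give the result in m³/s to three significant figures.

6.12 m³/s

v̄ = (1.529 + 0.934) / 2 = 1.232 m/s
q = v̄ × d × w = 1.232 × 2.89 × 1.72 = 6.122 m³/s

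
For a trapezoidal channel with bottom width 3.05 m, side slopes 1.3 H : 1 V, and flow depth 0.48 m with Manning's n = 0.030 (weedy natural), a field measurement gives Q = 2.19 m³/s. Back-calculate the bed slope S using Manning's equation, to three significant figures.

0.00502

A = (b + z·y)·y = (3.05 + 1.3×0.48)×0.48 = 1.764 m²
P = b + 2y√(1+z²) = 3.05 + 2×0.48×√(1+1.3²) = 4.625 m
R = A/P = 1.764/4.625 = 0.3813 m
S = (Q·n / (1·A·R^(2/3)))² = (2.19×0.030 / (1×1.764×0.5259))² = 0.005019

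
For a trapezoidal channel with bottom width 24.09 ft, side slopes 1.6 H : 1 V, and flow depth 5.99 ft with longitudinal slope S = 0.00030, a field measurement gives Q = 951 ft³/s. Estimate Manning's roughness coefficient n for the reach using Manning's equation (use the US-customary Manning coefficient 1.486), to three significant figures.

0.0145

A = (b + z·y)·y = (24.09 + 1.6×5.99)×5.99 = 201.7 ft²
P = b + 2y√(1+z²) = 24.09 + 2×5.99×√(1+1.6²) = 46.69 ft
R = A/P = 201.7/46.69 = 4.320 ft
n = (1.486/Q)·A·R^(2/3)·S^(1/2) = (1.486/951) × 201.7 × 2.652 × 0.01732 = 0.01448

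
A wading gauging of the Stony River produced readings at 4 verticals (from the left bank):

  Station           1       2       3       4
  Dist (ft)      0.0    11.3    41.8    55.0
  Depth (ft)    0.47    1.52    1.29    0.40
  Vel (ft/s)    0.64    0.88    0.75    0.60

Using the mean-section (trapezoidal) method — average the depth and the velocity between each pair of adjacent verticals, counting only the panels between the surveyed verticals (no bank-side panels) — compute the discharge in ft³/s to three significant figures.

Panel 1-2: Δb = 11.3 ft, d̄ = (0.47+1.52)/2 = 0.995, v̄ = (0.64+0.88)/2 = 0.76 → q = 11.3×0.995×0.76 = 8.545 ft³/s
Panel 2-3: Δb = 30.5 ft, d̄ = (1.52+1.29)/2 = 1.405, v̄ = (0.88+0.75)/2 = 0.815 → q = 30.5×1.405×0.815 = 34.92 ft³/s
Panel 3-4: Δb = 13.2 ft, d̄ = (1.29+0.40)/2 = 0.845, v̄ = (0.75+0.60)/2 = 0.675 → q = 13.2×0.845×0.675 = 7.529 ft³/s
Q = Σ q = 51.00 ft³/s

51.0 ft³/s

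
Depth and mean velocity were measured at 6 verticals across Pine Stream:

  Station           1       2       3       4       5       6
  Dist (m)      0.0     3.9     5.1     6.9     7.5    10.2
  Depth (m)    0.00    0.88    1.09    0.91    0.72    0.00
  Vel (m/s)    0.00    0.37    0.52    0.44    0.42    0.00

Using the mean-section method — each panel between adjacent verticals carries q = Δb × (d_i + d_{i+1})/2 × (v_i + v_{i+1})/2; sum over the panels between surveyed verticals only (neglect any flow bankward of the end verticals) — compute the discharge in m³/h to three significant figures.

7640 m³/h

Panel 1-2: Δb = 3.9 m, d̄ = (0.00+0.88)/2 = 0.44, v̄ = (0.00+0.37)/2 = 0.185 → q = 3.9×0.44×0.185 = 0.3175 m³/s
Panel 2-3: Δb = 1.2 m, d̄ = (0.88+1.09)/2 = 0.985, v̄ = (0.37+0.52)/2 = 0.445 → q = 1.2×0.985×0.445 = 0.5260 m³/s
Panel 3-4: Δb = 1.8 m, d̄ = (1.09+0.91)/2 = 1, v̄ = (0.52+0.44)/2 = 0.48 → q = 1.8×1×0.48 = 0.8640 m³/s
Panel 4-5: Δb = 0.6 m, d̄ = (0.91+0.72)/2 = 0.815, v̄ = (0.44+0.42)/2 = 0.43 → q = 0.6×0.815×0.43 = 0.2103 m³/s
Panel 5-6: Δb = 2.7 m, d̄ = (0.72+0.00)/2 = 0.36, v̄ = (0.42+0.00)/2 = 0.21 → q = 2.7×0.36×0.21 = 0.2041 m³/s
Q = Σ q = 2.122 m³/s
= 2.122 × 3600 = 7639 m³/h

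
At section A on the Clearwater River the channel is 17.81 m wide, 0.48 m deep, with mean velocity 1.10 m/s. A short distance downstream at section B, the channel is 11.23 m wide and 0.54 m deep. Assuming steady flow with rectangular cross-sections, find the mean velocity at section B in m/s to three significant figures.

Q = A₁V₁ = (17.81×0.48) × 1.10 = 9.404 m³/s
A₂ = 11.23 × 0.54 = 6.064 m²
V₂ = Q/A₂ = 9.404/6.064 = 1.551 m/s

1.55 m/s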